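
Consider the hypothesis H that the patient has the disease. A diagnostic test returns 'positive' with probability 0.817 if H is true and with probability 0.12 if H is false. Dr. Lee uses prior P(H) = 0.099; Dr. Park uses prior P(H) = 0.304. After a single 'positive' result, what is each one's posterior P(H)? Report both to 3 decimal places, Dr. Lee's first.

The likelihood ratio for a 'positive' result is 0.817/0.12 = 6.8083.
Dr. Lee: prior odds 0.099/0.901 = 0.10988; posterior odds 0.74809; posterior probability 0.428.
Dr. Park: prior odds 0.304/0.696 = 0.43678; posterior odds 2.9738; posterior probability 0.748.

Dr. Lee: 0.428; Dr. Park: 0.748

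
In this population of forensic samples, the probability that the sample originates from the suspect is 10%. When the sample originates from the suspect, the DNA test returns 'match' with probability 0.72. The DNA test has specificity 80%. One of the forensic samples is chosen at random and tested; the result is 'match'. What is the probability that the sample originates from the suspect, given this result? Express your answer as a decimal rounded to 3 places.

P(H | E) ≈ 0.286

Let H be the event that the sample originates from the suspect. P(H) = 0.1, so P(¬H) = 0.9. With E the 'match' result, P(E|H) = 0.72 and P(E|¬H) = 0.2.
P(E) = 0.72·0.1 + 0.2·0.9 = 0.072000 + 0.18000 = 0.25200.
By Bayes' theorem, P(H|E) = 0.072000 / 0.25200 = 0.286.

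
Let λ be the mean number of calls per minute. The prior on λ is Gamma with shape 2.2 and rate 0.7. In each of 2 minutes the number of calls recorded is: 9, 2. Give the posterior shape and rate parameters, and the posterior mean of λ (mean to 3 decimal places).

Posterior: Gamma(shape=13.2, rate=2.7); mean ≈ 4.889

Total count ∑xᵢ = 11 over n = 2 minutes.
Gamma is conjugate to the Poisson likelihood: posterior is Gamma(shape = 2.2+11 = 13.2, rate = 0.7+2 = 2.7).
E[λ | data] = 13.2/2.7 = 4.889.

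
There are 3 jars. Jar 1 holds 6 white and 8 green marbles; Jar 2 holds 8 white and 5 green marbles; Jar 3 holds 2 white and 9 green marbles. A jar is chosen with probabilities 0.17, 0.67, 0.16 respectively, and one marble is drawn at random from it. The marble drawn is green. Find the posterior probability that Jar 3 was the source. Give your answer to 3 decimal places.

Posterior probability ≈ 0.270

Tabulate prior·likelihood by source: [1] prior 0.17, lik 0.5714, product 0.09714; [2] prior 0.67, lik 0.3846, product 0.2577; [3] prior 0.16, lik 0.8182, product 0.1309.
Normalizing constant = 0.48574; the posterior for Jar 3 is its product over the sum, 0.1309/0.48574 = 0.270.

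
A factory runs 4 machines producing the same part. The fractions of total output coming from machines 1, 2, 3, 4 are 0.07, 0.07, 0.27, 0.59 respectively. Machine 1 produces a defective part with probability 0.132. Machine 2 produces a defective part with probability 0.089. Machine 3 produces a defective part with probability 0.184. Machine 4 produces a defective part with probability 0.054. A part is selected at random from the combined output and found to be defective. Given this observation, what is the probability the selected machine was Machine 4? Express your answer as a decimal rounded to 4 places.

Posterior probability ≈ 0.3284

P(defective|M1) = 0.132; P(defective|M2) = 0.089; P(defective|M3) = 0.184; P(defective|M4) = 0.054.
Prior × likelihood for each source: 0.07·0.132=0.009240, 0.07·0.089=0.006230, 0.27·0.184=0.04968, 0.59·0.054=0.03186. Summing gives P(defective) = 0.097010.
P(Machine 4 | defective) = 0.03186 / 0.097010 = 0.3284.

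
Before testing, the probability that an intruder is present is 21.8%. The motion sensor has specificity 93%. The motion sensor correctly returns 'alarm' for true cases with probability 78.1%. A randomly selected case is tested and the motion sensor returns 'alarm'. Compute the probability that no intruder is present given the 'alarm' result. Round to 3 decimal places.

Let H be the event that an intruder is present. P(H) = 0.218, so P(¬H) = 0.782. With E the 'alarm' result, P(E|H) = 0.781 and P(E|¬H) = 0.07.
P(E) = 0.781·0.218 + 0.07·0.782 = 0.17026 + 0.054740 = 0.22500.
By Bayes' theorem, P(H|E) = 0.17026 / 0.22500 = 0.757. Hence P(¬H|E) = 1 − 0.757 = 0.243.

P(¬H | E) ≈ 0.243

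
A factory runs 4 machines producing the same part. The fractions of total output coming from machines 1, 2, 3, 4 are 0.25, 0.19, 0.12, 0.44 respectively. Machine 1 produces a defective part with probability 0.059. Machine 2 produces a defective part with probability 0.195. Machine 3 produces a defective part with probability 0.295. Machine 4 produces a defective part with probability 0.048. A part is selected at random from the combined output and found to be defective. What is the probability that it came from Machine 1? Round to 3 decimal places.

Posterior probability ≈ 0.136

P(defective|M1) = 0.059; P(defective|M2) = 0.195; P(defective|M3) = 0.295; P(defective|M4) = 0.048.
Prior × likelihood for each source: 0.25·0.059=0.01475, 0.19·0.195=0.03705, 0.12·0.295=0.03540, 0.44·0.048=0.02112. Summing gives P(defective) = 0.10832.
P(Machine 1 | defective) = 0.01475 / 0.10832 = 0.136.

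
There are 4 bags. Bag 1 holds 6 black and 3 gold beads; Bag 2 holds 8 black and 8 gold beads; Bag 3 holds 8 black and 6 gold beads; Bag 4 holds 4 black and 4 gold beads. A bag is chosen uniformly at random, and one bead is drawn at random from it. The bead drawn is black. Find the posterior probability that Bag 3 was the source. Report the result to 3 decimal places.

Tabulate prior·likelihood by source: [1] prior 0.25, lik 0.6667, product 0.1667; [2] prior 0.25, lik 0.5, product 0.1250; [3] prior 0.25, lik 0.5714, product 0.1429; [4] prior 0.25, lik 0.5, product 0.1250.
Normalizing constant = 0.55952; the posterior for Bag 3 is its product over the sum, 0.1429/0.55952 = 0.255.

Posterior probability ≈ 0.255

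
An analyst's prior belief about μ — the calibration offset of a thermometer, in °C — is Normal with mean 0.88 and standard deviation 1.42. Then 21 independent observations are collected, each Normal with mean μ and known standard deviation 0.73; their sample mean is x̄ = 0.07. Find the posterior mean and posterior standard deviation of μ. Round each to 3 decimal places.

With known σ, the Normal prior is conjugate. Weight on the data is w = (n/σ²)/(n/σ² + 1/τ₀²) = 39.4070/(39.4070+0.495933) = 0.98757.
Posterior mean = w·x̄ + (1−w)·μ₀ = 0.98757·0.07 + 0.012428·0.88 = 0.080. Posterior variance = 1/(39.4070+0.495933) = 0.0250608, so SD = 0.158.

Posterior mean ≈ 0.080; posterior SD ≈ 0.158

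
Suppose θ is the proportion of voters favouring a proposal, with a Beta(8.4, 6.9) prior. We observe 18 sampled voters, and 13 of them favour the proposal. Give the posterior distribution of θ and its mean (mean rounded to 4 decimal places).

Observing 13 successes and 5 failures updates Beta(8.4, 6.9) by adding the success and failure counts to the two shape parameters: α = 8.4+13 = 21.4, β = 6.9+5 = 11.9.
E[θ | data] = 21.4/(21.4+11.9) = 0.6426.

Posterior: Beta(21.4, 11.9); mean ≈ 0.6426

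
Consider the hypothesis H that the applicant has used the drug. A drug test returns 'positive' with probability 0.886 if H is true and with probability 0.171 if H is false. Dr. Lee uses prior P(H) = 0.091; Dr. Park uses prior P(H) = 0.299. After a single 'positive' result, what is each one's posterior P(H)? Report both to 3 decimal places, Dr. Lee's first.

The likelihood ratio for a 'positive' result is 0.886/0.171 = 5.1813.
Dr. Lee: prior odds 0.091/0.909 = 0.10011; posterior odds 0.51870; posterior probability 0.342.
Dr. Park: prior odds 0.299/0.701 = 0.42653; posterior odds 2.2100; posterior probability 0.688.

Dr. Lee: 0.342; Dr. Park: 0.688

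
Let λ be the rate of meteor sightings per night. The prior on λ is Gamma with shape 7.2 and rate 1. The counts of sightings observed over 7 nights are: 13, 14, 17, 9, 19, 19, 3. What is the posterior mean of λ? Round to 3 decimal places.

Total count ∑xᵢ = 94 over n = 7 nights.
Gamma is conjugate to the Poisson likelihood: posterior is Gamma(shape = 7.2+94 = 101.2, rate = 1+7 = 8).
E[λ | data] = 101.2/8 = 12.650.

Posterior mean ≈ 12.650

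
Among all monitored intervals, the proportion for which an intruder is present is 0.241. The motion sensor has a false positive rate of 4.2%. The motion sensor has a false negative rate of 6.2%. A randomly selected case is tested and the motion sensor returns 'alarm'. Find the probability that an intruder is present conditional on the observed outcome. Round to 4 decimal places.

P(H | E) ≈ 0.8764

Write H for 'an intruder is present'. Prior odds H:¬H = 0.241/0.759 = 0.31752. For the 'alarm' outcome, the likelihood ratio is 0.938/0.042 = 22.333.
Posterior odds = 0.31752 × 22.333 = 7.0913, so P(H|E) = 7.0913/(1+7.0913) = 0.8764.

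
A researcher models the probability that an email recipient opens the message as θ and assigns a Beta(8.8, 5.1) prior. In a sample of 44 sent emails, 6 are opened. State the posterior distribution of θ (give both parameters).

The binomial likelihood is conjugate to the Beta prior: with 6 successes and 38 failures, the posterior is Beta(8.8+6, 5.1+38) = Beta(14.8, 43.1).

Posterior: Beta(14.8, 43.1)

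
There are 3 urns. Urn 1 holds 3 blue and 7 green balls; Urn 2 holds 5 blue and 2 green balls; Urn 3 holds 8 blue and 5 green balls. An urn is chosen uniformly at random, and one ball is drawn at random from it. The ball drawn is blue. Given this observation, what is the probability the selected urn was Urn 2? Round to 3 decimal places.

Tabulate prior·likelihood by source: [1] prior 0.333333, lik 0.3, product 0.1000; [2] prior 0.333333, lik 0.7143, product 0.2381; [3] prior 0.333333, lik 0.6154, product 0.2051.
Normalizing constant = 0.54322; the posterior for Urn 2 is its product over the sum, 0.2381/0.54322 = 0.438.

Posterior probability ≈ 0.438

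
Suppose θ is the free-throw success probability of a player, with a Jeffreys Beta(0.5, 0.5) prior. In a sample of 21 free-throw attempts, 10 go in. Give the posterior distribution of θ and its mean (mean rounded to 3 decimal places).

Posterior: Beta(10.5, 11.5); mean ≈ 0.477

The binomial likelihood is conjugate to the Beta prior: with 10 successes and 11 failures, the posterior is Beta(0.5+10, 0.5+11) = Beta(10.5, 11.5).
Posterior mean = α/(α+β) = 10.5/22 = 0.477.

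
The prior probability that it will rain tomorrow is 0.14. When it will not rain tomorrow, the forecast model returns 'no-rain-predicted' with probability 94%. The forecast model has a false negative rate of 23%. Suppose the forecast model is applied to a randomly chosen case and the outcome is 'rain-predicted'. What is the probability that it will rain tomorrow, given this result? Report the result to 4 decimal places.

Write H for 'it will rain tomorrow'. Prior odds H:¬H = 0.14/0.86 = 0.16279. For the 'rain-predicted' outcome, the likelihood ratio is 0.77/0.06 = 12.833.
Posterior odds = 0.16279 × 12.833 = 2.0891, so P(H|E) = 2.0891/(1+2.0891) = 0.6763.

P(H | E) ≈ 0.6763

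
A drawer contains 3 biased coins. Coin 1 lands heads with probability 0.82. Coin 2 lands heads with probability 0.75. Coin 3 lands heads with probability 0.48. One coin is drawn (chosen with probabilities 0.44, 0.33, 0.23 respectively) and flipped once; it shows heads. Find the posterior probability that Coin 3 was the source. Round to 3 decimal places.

Tabulate prior·likelihood by source: [1] prior 0.44, lik 0.82, product 0.3608; [2] prior 0.33, lik 0.75, product 0.2475; [3] prior 0.23, lik 0.48, product 0.1104.
Normalizing constant = 0.71870; the posterior for Coin 3 is its product over the sum, 0.1104/0.71870 = 0.154.

Posterior probability ≈ 0.154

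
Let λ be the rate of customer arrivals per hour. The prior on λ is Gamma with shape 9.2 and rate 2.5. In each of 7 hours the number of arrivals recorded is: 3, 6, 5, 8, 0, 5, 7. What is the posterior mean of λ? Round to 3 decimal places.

The Poisson likelihood adds the total count to the shape and the number of exposure periods to the rate. Here ∑xᵢ = 34 and n = 7, so shape 9.2→43.2 and rate 2.5→9.5.
Posterior mean = shape/rate = 43.2/9.5 = 4.547.

Posterior mean ≈ 4.547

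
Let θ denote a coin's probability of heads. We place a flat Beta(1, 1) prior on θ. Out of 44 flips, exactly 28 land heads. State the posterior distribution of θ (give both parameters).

Posterior: Beta(29, 17)

Observing 28 successes and 16 failures updates Beta(1, 1) by adding the success and failure counts to the two shape parameters: α = 1+28 = 29, β = 1+16 = 17.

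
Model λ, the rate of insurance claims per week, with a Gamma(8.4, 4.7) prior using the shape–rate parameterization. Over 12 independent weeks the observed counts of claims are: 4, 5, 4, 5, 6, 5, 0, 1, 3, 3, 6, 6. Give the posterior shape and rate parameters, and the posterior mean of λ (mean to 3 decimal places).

The Poisson likelihood adds the total count to the shape and the number of exposure periods to the rate. Here ∑xᵢ = 48 and n = 12, so shape 8.4→56.4 and rate 4.7→16.7.
Posterior mean = shape/rate = 56.4/16.7 = 3.377.

Posterior: Gamma(shape=56.4, rate=16.7); mean ≈ 3.377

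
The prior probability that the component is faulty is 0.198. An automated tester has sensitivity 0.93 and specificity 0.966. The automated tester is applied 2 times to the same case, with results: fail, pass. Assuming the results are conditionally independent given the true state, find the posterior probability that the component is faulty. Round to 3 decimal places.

Posterior P(H) ≈ 0.329

With H the event that the component is faulty, the joint likelihood of the observed sequence is P(data|H) = 0.93·0.07 = 0.065100 and P(data|¬H) = 0.034·0.966 = 0.032844.
Bayes: P(H|data) = 0.198·0.065100 / (0.198·0.065100 + 0.802·0.032844) = 0.012890/0.039231 = 0.3286.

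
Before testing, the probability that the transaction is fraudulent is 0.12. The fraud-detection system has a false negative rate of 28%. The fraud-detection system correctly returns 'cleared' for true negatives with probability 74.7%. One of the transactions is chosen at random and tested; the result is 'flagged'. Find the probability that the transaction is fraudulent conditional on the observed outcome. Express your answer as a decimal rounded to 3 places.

P(H | E) ≈ 0.280

Let H be the event that the transaction is fraudulent. P(H) = 0.12, so P(¬H) = 0.88. With E the 'flagged' result, P(E|H) = 0.72 and P(E|¬H) = 0.253.
P(E) = 0.72·0.12 + 0.253·0.88 = 0.086400 + 0.22264 = 0.30904.
By Bayes' theorem, P(H|E) = 0.086400 / 0.30904 = 0.280.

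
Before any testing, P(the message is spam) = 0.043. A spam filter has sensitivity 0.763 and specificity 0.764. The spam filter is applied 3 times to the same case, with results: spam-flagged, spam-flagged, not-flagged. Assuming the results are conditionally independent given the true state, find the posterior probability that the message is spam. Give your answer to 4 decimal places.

Let H be the event that the message is spam; start with P(H) = 0.043. P('spam-flagged'|H) = 0.763, P('spam-flagged'|¬H) = 0.236.
Update on result 1 ('spam-flagged'): P(H) ← 0.763·0.0430 / (0.763·0.0430 + 0.236·0.9570) = 0.032809/0.25866 = 0.1268.
Update on result 2 ('spam-flagged'): P(H) ← 0.763·0.1268 / (0.763·0.1268 + 0.236·0.8732) = 0.096780/0.30285 = 0.3196.
Update on result 3 ('not-flagged'): P(H) ← 0.237·0.3196 / (0.237·0.3196 + 0.764·0.6804) = 0.075738/0.59559 = 0.1272.

Posterior P(H) ≈ 0.1272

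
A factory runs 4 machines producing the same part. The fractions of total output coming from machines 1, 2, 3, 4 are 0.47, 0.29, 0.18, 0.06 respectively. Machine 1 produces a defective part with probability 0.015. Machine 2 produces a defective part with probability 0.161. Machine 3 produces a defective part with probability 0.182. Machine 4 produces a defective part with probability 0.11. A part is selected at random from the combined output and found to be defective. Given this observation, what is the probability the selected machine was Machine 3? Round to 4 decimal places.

Posterior probability ≈ 0.3519

P(defective|M1) = 0.015; P(defective|M2) = 0.161; P(defective|M3) = 0.182; P(defective|M4) = 0.11.
Prior × likelihood for each source: 0.47·0.015=0.007050, 0.29·0.161=0.04669, 0.18·0.182=0.03276, 0.06·0.11=0.006600. Summing gives P(defective) = 0.093100.
P(Machine 3 | defective) = 0.03276 / 0.093100 = 0.3519.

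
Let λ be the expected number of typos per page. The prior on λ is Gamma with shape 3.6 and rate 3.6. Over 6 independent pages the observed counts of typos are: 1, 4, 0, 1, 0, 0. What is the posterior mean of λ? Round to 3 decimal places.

The Poisson likelihood adds the total count to the shape and the number of exposure periods to the rate. Here ∑xᵢ = 6 and n = 6, so shape 3.6→9.6 and rate 3.6→9.6.
E[λ | data] = 9.6/9.6 = 1.000.

Posterior mean ≈ 1.000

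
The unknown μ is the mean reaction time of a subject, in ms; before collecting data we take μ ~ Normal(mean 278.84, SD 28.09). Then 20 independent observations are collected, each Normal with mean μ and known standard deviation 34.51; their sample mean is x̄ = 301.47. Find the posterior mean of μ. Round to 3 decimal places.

Prior precision 1/τ₀² = 1/28.09² = 0.00126735; data precision n/σ² = 20/34.51² = 0.0167935.
Posterior precision = 0.00126735 + 0.0167935 = 0.0180608.
Posterior mean = (0.00126735·278.84 + 0.0167935·301.47) / 0.0180608 = 299.882.

Posterior mean ≈ 299.882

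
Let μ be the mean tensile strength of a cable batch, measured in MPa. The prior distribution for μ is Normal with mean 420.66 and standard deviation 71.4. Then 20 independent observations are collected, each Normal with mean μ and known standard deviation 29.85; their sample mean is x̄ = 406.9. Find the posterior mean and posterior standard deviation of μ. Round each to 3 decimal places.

Posterior mean ≈ 407.019; posterior SD ≈ 6.646

With known σ, the Normal prior is conjugate. Weight on the data is w = (n/σ²)/(n/σ² + 1/τ₀²) = 0.0224461/(0.0224461+0.00019616) = 0.99134.
Posterior mean = w·x̄ + (1−w)·μ₀ = 0.99134·406.9 + 0.0086633·420.66 = 407.019. Posterior variance = 1/(0.0224461+0.00019616) = 44.1652, so SD = 6.646.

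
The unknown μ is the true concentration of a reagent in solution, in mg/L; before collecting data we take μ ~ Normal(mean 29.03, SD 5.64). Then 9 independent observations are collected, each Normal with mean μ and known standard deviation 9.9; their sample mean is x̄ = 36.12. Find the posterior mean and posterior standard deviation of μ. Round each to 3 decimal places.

Prior precision 1/τ₀² = 1/5.64² = 0.0314371; data precision n/σ² = 9/9.9² = 0.0918274.
Posterior precision = 0.0314371 + 0.0918274 = 0.123264, giving posterior SD = 1/√0.123264 = 2.848.
Posterior mean = (0.0314371·29.03 + 0.0918274·36.12) / 0.123264 = 34.312.

Posterior mean ≈ 34.312; posterior SD ≈ 2.848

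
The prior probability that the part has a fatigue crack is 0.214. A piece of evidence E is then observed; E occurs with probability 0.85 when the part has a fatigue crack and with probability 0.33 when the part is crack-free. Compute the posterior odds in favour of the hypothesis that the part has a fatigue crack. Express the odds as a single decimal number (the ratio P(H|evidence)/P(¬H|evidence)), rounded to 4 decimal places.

Posterior odds ≈ 0.7013

Prior odds = 0.214/(1−0.214) = 0.27226.
Likelihood ratio for E = 0.85/0.33 = 2.5758.
Posterior odds = prior odds × LR = 0.70129.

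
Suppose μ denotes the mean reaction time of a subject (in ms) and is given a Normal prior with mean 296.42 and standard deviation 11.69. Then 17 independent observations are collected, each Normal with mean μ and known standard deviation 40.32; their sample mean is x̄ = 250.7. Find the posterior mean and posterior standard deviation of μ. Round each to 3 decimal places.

Posterior mean ≈ 269.522; posterior SD ≈ 7.501

With known σ, the Normal prior is conjugate. Weight on the data is w = (n/σ²)/(n/σ² + 1/τ₀²) = 0.0104570/(0.0104570+0.00731764) = 0.58831.
Posterior mean = w·x̄ + (1−w)·μ₀ = 0.58831·250.7 + 0.41169·296.42 = 269.522. Posterior variance = 1/(0.0104570+0.00731764) = 56.2599, so SD = 7.501.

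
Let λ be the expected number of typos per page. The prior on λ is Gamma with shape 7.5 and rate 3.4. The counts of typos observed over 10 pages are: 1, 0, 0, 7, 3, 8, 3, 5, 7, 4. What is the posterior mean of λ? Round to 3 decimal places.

Total count ∑xᵢ = 38 over n = 10 pages.
Gamma is conjugate to the Poisson likelihood: posterior is Gamma(shape = 7.5+38 = 45.5, rate = 3.4+10 = 13.4).
Posterior mean = shape/rate = 45.5/13.4 = 3.396.

Posterior mean ≈ 3.396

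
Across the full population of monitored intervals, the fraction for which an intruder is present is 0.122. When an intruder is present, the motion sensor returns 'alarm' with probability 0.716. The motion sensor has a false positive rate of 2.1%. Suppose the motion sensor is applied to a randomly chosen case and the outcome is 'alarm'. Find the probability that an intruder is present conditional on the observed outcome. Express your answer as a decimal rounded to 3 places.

Write H for 'an intruder is present'. Prior odds H:¬H = 0.122/0.878 = 0.13895. For the 'alarm' outcome, the likelihood ratio is 0.716/0.021 = 34.095.
Posterior odds = 0.13895 × 34.095 = 4.7376, so P(H|E) = 4.7376/(1+4.7376) = 0.826.

P(H | E) ≈ 0.826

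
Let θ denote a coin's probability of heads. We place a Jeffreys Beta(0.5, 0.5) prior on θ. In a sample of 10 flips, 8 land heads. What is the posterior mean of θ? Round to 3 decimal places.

Posterior mean ≈ 0.773

Observing 8 successes and 2 failures updates Beta(0.5, 0.5) by adding the success and failure counts to the two shape parameters: α = 0.5+8 = 8.5, β = 0.5+2 = 2.5.
E[θ | data] = 8.5/(8.5+2.5) = 0.773.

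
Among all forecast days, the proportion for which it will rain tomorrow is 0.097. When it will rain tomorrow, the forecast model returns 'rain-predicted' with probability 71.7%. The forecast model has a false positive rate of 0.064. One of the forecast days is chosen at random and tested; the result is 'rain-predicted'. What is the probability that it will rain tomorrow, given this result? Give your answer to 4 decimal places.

P(H | E) ≈ 0.5462

Write H for 'it will rain tomorrow'. Prior odds H:¬H = 0.097/0.903 = 0.10742. For the 'rain-predicted' outcome, the likelihood ratio is 0.717/0.064 = 11.203.
Posterior odds = 0.10742 × 11.203 = 1.2034, so P(H|E) = 1.2034/(1+1.2034) = 0.5462.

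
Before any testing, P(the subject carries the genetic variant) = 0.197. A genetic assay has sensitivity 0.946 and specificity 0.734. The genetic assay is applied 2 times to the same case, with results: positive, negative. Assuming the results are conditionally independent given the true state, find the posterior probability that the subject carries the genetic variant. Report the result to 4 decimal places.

Let H be the event that the subject carries the genetic variant; start with P(H) = 0.197. P('positive'|H) = 0.946, P('positive'|¬H) = 0.266.
Update on result 1 ('positive'): P(H) ← 0.946·0.1970 / (0.946·0.1970 + 0.266·0.8030) = 0.18636/0.39996 = 0.4660.
Update on result 2 ('negative'): P(H) ← 0.054·0.4660 / (0.054·0.4660 + 0.734·0.5340) = 0.025161/0.41715 = 0.0603.

Posterior P(H) ≈ 0.0603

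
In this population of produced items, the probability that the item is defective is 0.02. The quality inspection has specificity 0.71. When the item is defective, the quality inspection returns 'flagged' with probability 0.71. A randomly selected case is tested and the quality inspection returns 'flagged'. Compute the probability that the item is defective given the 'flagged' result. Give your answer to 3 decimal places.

P(H | E) ≈ 0.048

Write H for 'the item is defective'. Prior odds H:¬H = 0.02/0.98 = 0.020408. For the 'flagged' outcome, the likelihood ratio is 0.71/0.29 = 2.4483.
Posterior odds = 0.020408 × 2.4483 = 0.049965, so P(H|E) = 0.049965/(1+0.049965) = 0.048.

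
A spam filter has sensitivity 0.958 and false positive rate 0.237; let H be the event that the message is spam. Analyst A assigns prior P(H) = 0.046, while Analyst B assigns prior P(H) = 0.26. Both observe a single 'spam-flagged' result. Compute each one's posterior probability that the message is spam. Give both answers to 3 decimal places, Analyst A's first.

P('+'|H) = 0.958, P('+'|¬H) = 0.237.
Analyst A: numerator 0.958·0.046 = 0.044068; evidence = 0.044068+0.237·0.954 = 0.27017; posterior = 0.163.
Analyst B: numerator 0.958·0.26 = 0.24908; evidence = 0.24908+0.237·0.74 = 0.42446; posterior = 0.587.

Analyst A: 0.163; Analyst B: 0.587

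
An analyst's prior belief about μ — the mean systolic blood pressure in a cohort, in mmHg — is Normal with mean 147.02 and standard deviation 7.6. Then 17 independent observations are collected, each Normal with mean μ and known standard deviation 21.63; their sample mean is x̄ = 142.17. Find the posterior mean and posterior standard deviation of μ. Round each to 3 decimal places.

Prior precision 1/τ₀² = 1/7.6² = 0.0173130; data precision n/σ² = 17/21.63² = 0.0363359.
Posterior precision = 0.0173130 + 0.0363359 = 0.0536489, giving posterior SD = 1/√0.0536489 = 4.317.
Posterior mean = (0.0173130·147.02 + 0.0363359·142.17) / 0.0536489 = 143.735.

Posterior mean ≈ 143.735; posterior SD ≈ 4.317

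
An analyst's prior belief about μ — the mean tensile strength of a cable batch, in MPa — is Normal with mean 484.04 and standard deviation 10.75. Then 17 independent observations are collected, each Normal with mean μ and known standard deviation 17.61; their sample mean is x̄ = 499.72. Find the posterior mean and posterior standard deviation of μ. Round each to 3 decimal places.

Posterior mean ≈ 497.582; posterior SD ≈ 3.969

With known σ, the Normal prior is conjugate. Weight on the data is w = (n/σ²)/(n/σ² + 1/τ₀²) = 0.0548189/(0.0548189+0.00865333) = 0.86367.
Posterior mean = w·x̄ + (1−w)·μ₀ = 0.86367·499.72 + 0.13633·484.04 = 497.582. Posterior variance = 1/(0.0548189+0.00865333) = 15.7549, so SD = 3.969.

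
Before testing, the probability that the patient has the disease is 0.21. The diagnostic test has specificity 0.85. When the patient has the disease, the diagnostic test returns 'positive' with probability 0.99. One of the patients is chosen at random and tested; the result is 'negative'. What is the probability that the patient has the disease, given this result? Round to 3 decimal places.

Let H be the event that the patient has the disease. P(H) = 0.21, so P(¬H) = 0.79. With E the 'negative' result, P(E|H) = 0.01 and P(E|¬H) = 0.85.
P(E) = 0.01·0.21 + 0.85·0.79 = 0.0021000 + 0.67150 = 0.67360.
By Bayes' theorem, P(H|E) = 0.0021000 / 0.67360 = 0.003.

P(H | E) ≈ 0.003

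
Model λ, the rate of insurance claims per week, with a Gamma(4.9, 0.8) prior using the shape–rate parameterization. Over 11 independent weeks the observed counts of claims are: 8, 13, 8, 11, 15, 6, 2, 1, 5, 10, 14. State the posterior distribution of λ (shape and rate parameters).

Posterior: Gamma(shape=97.9, rate=11.8)

The Poisson likelihood adds the total count to the shape and the number of exposure periods to the rate. Here ∑xᵢ = 93 and n = 11, so shape 4.9→97.9 and rate 0.8→11.8.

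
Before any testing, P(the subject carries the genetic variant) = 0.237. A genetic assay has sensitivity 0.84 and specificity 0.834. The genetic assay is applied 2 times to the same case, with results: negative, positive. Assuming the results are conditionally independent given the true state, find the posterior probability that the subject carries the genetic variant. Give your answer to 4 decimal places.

Posterior P(H) ≈ 0.2317

With H the event that the subject carries the genetic variant, the joint likelihood of the observed sequence is P(data|H) = 0.16·0.84 = 0.13440 and P(data|¬H) = 0.834·0.166 = 0.13844.
Bayes: P(H|data) = 0.237·0.13440 / (0.237·0.13440 + 0.763·0.13844) = 0.031853/0.13749 = 0.2317.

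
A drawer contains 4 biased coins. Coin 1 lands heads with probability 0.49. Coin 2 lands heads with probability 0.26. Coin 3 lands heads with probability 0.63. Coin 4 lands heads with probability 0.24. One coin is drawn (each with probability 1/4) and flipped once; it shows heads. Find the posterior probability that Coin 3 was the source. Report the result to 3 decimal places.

Tabulate prior·likelihood by source: [1] prior 0.25, lik 0.49, product 0.1225; [2] prior 0.25, lik 0.26, product 0.06500; [3] prior 0.25, lik 0.63, product 0.1575; [4] prior 0.25, lik 0.24, product 0.06000.
Normalizing constant = 0.40500; the posterior for Coin 3 is its product over the sum, 0.1575/0.40500 = 0.389.

Posterior probability ≈ 0.389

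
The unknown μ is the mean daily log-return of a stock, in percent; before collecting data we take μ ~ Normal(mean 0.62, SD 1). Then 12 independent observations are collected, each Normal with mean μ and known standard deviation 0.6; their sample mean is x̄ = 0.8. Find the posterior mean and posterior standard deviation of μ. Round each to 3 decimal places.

Posterior mean ≈ 0.795; posterior SD ≈ 0.171

Prior precision 1/τ₀² = 1/1² = 1.00000; data precision n/σ² = 12/0.6² = 33.3333.
Posterior precision = 1.00000 + 33.3333 = 34.3333, giving posterior SD = 1/√34.3333 = 0.171.
Posterior mean = (1.00000·0.62 + 33.3333·0.8) / 34.3333 = 0.795.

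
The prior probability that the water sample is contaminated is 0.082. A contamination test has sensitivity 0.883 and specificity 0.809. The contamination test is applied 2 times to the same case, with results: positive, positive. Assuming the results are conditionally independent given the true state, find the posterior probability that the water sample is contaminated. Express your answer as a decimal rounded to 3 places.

Let H be the event that the water sample is contaminated; start with P(H) = 0.082. P('positive'|H) = 0.883, P('positive'|¬H) = 0.191.
Update on result 1 ('positive'): P(H) ← 0.883·0.0820 / (0.883·0.0820 + 0.191·0.9180) = 0.072406/0.24774 = 0.2923.
Update on result 2 ('positive'): P(H) ← 0.883·0.2923 / (0.883·0.2923 + 0.191·0.7077) = 0.25807/0.39324 = 0.6562.

Posterior P(H) ≈ 0.656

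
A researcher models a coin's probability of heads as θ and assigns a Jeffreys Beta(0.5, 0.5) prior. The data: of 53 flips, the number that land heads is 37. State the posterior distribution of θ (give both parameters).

Posterior: Beta(37.5, 16.5)

The binomial likelihood is conjugate to the Beta prior: with 37 successes and 16 failures, the posterior is Beta(0.5+37, 0.5+16) = Beta(37.5, 16.5).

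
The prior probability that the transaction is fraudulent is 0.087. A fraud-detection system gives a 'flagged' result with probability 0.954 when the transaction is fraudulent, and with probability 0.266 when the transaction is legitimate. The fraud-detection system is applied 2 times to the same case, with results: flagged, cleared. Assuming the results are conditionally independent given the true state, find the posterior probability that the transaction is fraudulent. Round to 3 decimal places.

With H the event that the transaction is fraudulent, the joint likelihood of the observed sequence is P(data|H) = 0.954·0.046 = 0.043884 and P(data|¬H) = 0.266·0.734 = 0.19524.
Bayes: P(H|data) = 0.087·0.043884 / (0.087·0.043884 + 0.913·0.19524) = 0.0038179/0.18208 = 0.0210.

Posterior P(H) ≈ 0.021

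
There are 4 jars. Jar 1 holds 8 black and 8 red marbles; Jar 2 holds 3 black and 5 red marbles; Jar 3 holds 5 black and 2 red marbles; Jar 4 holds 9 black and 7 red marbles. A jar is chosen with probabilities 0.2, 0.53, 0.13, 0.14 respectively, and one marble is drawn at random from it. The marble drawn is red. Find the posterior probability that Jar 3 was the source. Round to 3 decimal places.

P(red|Jar 1) = 0.5; P(red|Jar 2) = 0.625; P(red|Jar 3) = 0.2857; P(red|Jar 4) = 0.4375.
Prior × likelihood for each source: 0.2·0.5=0.1000, 0.53·0.625=0.3313, 0.13·0.2857=0.03714, 0.14·0.4375=0.06125. Summing gives P(red) = 0.52964.
P(Jar 3 | red) = 0.03714 / 0.52964 = 0.070.

Posterior probability ≈ 0.070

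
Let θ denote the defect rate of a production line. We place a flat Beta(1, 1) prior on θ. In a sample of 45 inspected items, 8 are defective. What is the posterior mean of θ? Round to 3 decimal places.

Posterior mean ≈ 0.191

The binomial likelihood is conjugate to the Beta prior: with 8 successes and 37 failures, the posterior is Beta(1+8, 1+37) = Beta(9, 38).
Posterior mean = α/(α+β) = 9/47 = 0.191.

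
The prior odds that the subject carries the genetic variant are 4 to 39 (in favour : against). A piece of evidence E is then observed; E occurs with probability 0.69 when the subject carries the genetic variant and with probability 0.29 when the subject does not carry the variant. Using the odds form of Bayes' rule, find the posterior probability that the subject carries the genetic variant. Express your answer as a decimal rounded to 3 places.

Posterior probability ≈ 0.196

Prior odds = 4/39 = 0.10256. In log-odds, ln(0.10256) = -2.2773.
Add log likelihood ratio: ln(2.3793) = 0.86681.
Posterior log-odds = -1.4105, so posterior odds = exp(-1.4105) = 0.24403. Converting, P(H|E) = 0.24403/1.2440 = 0.196.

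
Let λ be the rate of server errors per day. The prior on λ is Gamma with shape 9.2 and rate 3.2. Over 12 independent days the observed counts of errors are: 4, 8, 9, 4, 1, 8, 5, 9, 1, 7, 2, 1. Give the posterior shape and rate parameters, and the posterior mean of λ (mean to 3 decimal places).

The Poisson likelihood adds the total count to the shape and the number of exposure periods to the rate. Here ∑xᵢ = 59 and n = 12, so shape 9.2→68.2 and rate 3.2→15.2.
E[λ | data] = 68.2/15.2 = 4.487.

Posterior: Gamma(shape=68.2, rate=15.2); mean ≈ 4.487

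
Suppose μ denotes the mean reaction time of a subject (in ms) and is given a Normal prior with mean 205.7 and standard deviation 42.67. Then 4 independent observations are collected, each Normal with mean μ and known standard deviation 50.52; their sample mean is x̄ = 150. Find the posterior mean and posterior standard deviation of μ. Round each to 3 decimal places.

Prior precision 1/τ₀² = 1/42.67² = 0.00054923; data precision n/σ² = 4/50.52² = 0.00156723.
Posterior precision = 0.00054923 + 0.00156723 = 0.00211646, giving posterior SD = 1/√0.00211646 = 21.737.
Posterior mean = (0.00054923·205.7 + 0.00156723·150) / 0.00211646 = 164.454.

Posterior mean ≈ 164.454; posterior SD ≈ 21.737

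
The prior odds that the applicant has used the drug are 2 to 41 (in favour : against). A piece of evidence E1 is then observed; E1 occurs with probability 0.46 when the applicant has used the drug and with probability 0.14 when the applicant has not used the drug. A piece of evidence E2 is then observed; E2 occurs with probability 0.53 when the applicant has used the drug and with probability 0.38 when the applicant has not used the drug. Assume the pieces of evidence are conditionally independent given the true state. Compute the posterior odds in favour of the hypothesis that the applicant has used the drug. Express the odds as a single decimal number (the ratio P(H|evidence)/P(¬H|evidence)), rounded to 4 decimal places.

Prior odds = 2/41 = 0.048780. In log-odds, ln(0.048780) = -3.0204.
Add log likelihood ratios: ln(3.2857) + ln(1.3947) = 1.5223.
Posterior log-odds = -1.4981, so posterior odds = exp(-1.4981) = 0.22355.

Posterior odds ≈ 0.2235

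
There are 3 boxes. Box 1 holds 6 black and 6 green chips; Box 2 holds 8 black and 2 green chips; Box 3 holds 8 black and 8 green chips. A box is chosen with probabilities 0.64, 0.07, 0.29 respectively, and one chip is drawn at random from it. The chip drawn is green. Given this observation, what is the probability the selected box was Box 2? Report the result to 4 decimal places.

P(green|Box 1) = 0.5; P(green|Box 2) = 0.2; P(green|Box 3) = 0.5.
Prior × likelihood for each source: 0.64·0.5=0.3200, 0.07·0.2=0.01400, 0.29·0.5=0.1450. Summing gives P(green) = 0.47900.
P(Box 2 | green) = 0.01400 / 0.47900 = 0.0292.

Posterior probability ≈ 0.0292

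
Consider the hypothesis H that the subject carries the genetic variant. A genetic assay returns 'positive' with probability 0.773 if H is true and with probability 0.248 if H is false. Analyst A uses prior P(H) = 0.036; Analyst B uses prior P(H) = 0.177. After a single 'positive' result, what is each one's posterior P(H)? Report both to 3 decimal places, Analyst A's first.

P('+'|H) = 0.773, P('+'|¬H) = 0.248.
Analyst A: numerator 0.773·0.036 = 0.027828; evidence = 0.027828+0.248·0.964 = 0.26690; posterior = 0.104.
Analyst B: numerator 0.773·0.177 = 0.13682; evidence = 0.13682+0.248·0.823 = 0.34092; posterior = 0.401.

Analyst A: 0.104; Analyst B: 0.401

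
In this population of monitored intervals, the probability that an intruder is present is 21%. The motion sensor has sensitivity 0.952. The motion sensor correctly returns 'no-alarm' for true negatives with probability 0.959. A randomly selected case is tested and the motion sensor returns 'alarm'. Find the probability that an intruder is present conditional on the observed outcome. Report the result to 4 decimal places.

Write H for 'an intruder is present'. Prior odds H:¬H = 0.21/0.79 = 0.26582. For the 'alarm' outcome, the likelihood ratio is 0.952/0.041 = 23.220.
Posterior odds = 0.26582 × 23.220 = 6.1723, so P(H|E) = 6.1723/(1+6.1723) = 0.8606.

P(H | E) ≈ 0.8606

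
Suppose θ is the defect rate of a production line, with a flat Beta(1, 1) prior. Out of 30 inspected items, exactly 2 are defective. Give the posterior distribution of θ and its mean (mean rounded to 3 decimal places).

The binomial likelihood is conjugate to the Beta prior: with 2 successes and 28 failures, the posterior is Beta(1+2, 1+28) = Beta(3, 29).
E[θ | data] = 3/(3+29) = 0.094.

Posterior: Beta(3, 29); mean ≈ 0.094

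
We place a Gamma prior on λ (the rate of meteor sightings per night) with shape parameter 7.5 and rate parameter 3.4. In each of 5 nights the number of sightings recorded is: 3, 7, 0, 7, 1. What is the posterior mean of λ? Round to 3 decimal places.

The Poisson likelihood adds the total count to the shape and the number of exposure periods to the rate. Here ∑xᵢ = 18 and n = 5, so shape 7.5→25.5 and rate 3.4→8.4.
E[λ | data] = 25.5/8.4 = 3.036.

Posterior mean ≈ 3.036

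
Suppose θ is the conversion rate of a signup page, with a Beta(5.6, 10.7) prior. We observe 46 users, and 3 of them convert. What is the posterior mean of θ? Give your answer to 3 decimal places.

The binomial likelihood is conjugate to the Beta prior: with 3 successes and 43 failures, the posterior is Beta(5.6+3, 10.7+43) = Beta(8.6, 53.7).
E[θ | data] = 8.6/(8.6+53.7) = 0.138.

Posterior mean ≈ 0.138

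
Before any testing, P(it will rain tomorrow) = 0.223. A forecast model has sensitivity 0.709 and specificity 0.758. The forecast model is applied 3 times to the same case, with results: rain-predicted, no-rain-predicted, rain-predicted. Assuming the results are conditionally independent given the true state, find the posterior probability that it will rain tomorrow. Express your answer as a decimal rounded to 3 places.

Let H be the event that it will rain tomorrow; start with P(H) = 0.223. P('rain-predicted'|H) = 0.709, P('rain-predicted'|¬H) = 0.242.
Update on result 1 ('rain-predicted'): P(H) ← 0.709·0.2230 / (0.709·0.2230 + 0.242·0.7770) = 0.15811/0.34614 = 0.4568.
Update on result 2 ('no-rain-predicted'): P(H) ← 0.291·0.4568 / (0.291·0.4568 + 0.758·0.5432) = 0.13292/0.54469 = 0.2440.
Update on result 3 ('rain-predicted'): P(H) ← 0.709·0.2440 / (0.709·0.2440 + 0.242·0.7560) = 0.17302/0.35596 = 0.4861.

Posterior P(H) ≈ 0.486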